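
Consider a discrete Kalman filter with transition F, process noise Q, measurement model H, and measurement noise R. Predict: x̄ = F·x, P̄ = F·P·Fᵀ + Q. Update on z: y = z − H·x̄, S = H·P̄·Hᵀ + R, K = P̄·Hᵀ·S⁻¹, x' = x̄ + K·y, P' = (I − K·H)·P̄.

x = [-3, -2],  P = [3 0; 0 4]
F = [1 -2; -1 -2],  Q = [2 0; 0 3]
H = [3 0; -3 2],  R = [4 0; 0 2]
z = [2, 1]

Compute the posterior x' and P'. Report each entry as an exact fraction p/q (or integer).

x̄ = F·x = [1, 7]
P̄ = F·P·Fᵀ + Q = [21 13; 13 22]
y = z − H·x̄ = [-1, -10]
S = H·P̄·Hᵀ + R = [193 -111; -111 123]
K = P̄·Hᵀ·S⁻¹ = [607/1903 -74/5709; 892/1903 2647/5709]
x' = x̄ + K·y = [4628/5709, 10817/5709]
P' = (I − K·H)·P̄ = [2428/5709 3568/5709; 3568/5709 7999/5709]

x' = [4628/5709, 10817/5709]
P' = [2428/5709 3568/5709; 3568/5709 7999/5709]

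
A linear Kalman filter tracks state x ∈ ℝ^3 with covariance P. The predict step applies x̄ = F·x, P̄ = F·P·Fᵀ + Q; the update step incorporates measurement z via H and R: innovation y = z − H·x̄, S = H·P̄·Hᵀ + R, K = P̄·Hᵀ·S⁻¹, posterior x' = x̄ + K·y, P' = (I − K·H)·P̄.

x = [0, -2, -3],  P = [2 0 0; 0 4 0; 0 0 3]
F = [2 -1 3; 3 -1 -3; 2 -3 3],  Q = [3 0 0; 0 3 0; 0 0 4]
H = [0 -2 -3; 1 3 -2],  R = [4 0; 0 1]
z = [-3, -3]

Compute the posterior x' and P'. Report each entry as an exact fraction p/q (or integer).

x' = [-603688/167829, 313082/503487, 304259/503487]
P' = [809814/55943 -552011/167829 398086/167829; -552011/167829 450388/503487 -218300/503487; 398086/167829 -218300/503487 313612/503487]

x̄ = F·x = [-7, 11, -3]
P̄ = F·P·Fᵀ + Q = [42 -11 47; -11 52 -3; 47 -3 75]
y = z − H·x̄ = [10, -35]
S = H·P̄·Hᵀ + R = [851 34; 34 593]
K = P̄·Hᵀ·S⁻¹ = [-22559/167829 -22763/167829; -61469/503487 131731/503487; -126059/503487 -87866/503487]
x' = x̄ + K·y = [-603688/167829, 313082/503487, 304259/503487]
P' = (I − K·H)·P̄ = [809814/55943 -552011/167829 398086/167829; -552011/167829 450388/503487 -218300/503487; 398086/167829 -218300/503487 313612/503487]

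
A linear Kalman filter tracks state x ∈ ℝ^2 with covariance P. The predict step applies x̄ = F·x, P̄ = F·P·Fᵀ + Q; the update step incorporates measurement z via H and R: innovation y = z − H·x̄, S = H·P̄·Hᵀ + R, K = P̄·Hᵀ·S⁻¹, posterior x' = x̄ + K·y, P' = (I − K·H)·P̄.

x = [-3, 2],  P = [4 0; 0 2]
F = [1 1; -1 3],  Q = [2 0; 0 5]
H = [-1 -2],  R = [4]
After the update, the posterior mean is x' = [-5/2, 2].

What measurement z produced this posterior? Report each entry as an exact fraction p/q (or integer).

x̄ = F·x = [-1, 9]
P̄ = F·P·Fᵀ + Q = [8 2; 2 27]
S = H·P̄·Hᵀ + R = [128]
K = P̄·Hᵀ·S⁻¹ = [-3/32; -7/16]
x' − x̄ = [-3/2, -7] = K·y
y = (KᵀK)⁻¹·Kᵀ·(x' − x̄) = [16]
z = y + H·x̄ = [16] + [-17] = [-1]

z = [-1]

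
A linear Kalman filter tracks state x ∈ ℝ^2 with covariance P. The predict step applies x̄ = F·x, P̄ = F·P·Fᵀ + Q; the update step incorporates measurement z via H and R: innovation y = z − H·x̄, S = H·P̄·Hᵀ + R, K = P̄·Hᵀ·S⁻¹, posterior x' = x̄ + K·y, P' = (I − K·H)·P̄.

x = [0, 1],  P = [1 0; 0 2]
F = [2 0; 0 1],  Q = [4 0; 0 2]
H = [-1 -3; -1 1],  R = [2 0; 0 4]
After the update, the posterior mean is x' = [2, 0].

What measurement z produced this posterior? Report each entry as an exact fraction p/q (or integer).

x̄ = F·x = [0, 1]
P̄ = F·P·Fᵀ + Q = [8 0; 0 4]
S = H·P̄·Hᵀ + R = [46 -4; -4 16]
K = P̄·Hᵀ·S⁻¹ = [-2/9 -5/9; -11/45 17/90]
x' − x̄ = [2, -1] = K·y
y = (KᵀK)⁻¹·Kᵀ·(x' − x̄) = [1, -4]
z = y + H·x̄ = [1, -4] + [-3, 1] = [-2, -3]

z = [-2, -3]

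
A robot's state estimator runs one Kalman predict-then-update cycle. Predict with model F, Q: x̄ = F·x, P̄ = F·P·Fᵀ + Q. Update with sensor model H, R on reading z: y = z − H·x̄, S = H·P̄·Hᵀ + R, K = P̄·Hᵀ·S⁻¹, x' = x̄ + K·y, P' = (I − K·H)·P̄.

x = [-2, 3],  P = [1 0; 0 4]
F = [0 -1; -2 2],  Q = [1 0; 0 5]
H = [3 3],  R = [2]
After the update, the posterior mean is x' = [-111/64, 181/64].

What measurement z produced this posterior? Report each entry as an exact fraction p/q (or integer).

z = [3]

x̄ = F·x = [-3, 10]
P̄ = F·P·Fᵀ + Q = [5 -8; -8 25]
S = H·P̄·Hᵀ + R = [128]
K = P̄·Hᵀ·S⁻¹ = [-9/128; 51/128]
x' − x̄ = [81/64, -459/64] = K·y
y = (KᵀK)⁻¹·Kᵀ·(x' − x̄) = [-18]
z = y + H·x̄ = [-18] + [21] = [3]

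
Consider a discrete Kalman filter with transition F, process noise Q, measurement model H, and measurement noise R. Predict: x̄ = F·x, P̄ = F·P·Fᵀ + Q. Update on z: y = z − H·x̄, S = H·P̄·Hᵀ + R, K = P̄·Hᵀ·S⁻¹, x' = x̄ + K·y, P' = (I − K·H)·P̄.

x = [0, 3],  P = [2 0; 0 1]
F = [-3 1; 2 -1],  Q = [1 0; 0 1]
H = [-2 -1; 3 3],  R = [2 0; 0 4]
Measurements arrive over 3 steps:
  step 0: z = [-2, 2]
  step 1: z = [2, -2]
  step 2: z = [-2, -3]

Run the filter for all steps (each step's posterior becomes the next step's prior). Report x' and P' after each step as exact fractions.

step 0: x̄ = F·x = [3, -3]
step 0: P̄ = F·P·Fᵀ + Q = [20 -13; -13 10]
step 0: y = z − H·x̄ = [1, 2]
step 0: S = H·P̄·Hᵀ + R = [40 -33; -33 40]
step 0: K = P̄·Hᵀ·S⁻¹ = [-387/511 -51/511; 49/73 24/73]
step 0: x' = x̄ + K·y = [1044/511, -122/73]
step 0: P' = (I − K·H)·P̄ = [842/511 -130/73; -130/73 162/73]
step 1: x̄ = F·x = [-3986/511, 2942/511]
step 1: P̄ = F·P·Fᵀ + Q = [14683/511 -10736/511; -10736/511 8653/511]
step 1: y = z − H·x̄ = [-4008/511, 2110/511]
step 1: S = H·P̄·Hᵀ + R = [25463/511 -17433/511; -17433/511 18820/511]
step 1: K = P̄·Hᵀ·S⁻¹ = [-282177/343061 -45537/343061; 258933/343061 125940/343061]
step 1: x' = x̄ + K·y = [-650800/343061, 464218/343061]
step 1: P' = (I − K·H)·P̄ = [625070/343061 -685786/343061; -685786/343061 853706/343061]
step 2: x̄ = F·x = [2416618/343061, -1765818/343061]
step 2: P̄ = F·P·Fᵀ + Q = [10937113/343061 -8033056/343061; -8033056/343061 6440191/343061]
step 2: y = z − H·x̄ = [2381296/343061, -2981583/343061]
step 2: S = H·P̄·Hᵀ + R = [18742541/343061 -12645747/343061; -12645747/343061 13172972/343061]
step 2: K = P̄·Hᵀ·S⁻¹ = [-210334123/253541063 -34232139/253541063; 193473127/253541063 93755772/253541063]
step 2: x' = x̄ + K·y = [623533583/253541063, -776920738/253541063]
step 2: P' = (I − K·H)·P̄ = [466311098/253541063 -511953950/253541063; -511953950/253541063 636961646/253541063]

step 0: x' = [1044/511, -122/73], P' = [842/511 -130/73; -130/73 162/73]
step 1: x' = [-650800/343061, 464218/343061], P' = [625070/343061 -685786/343061; -685786/343061 853706/343061]
step 2: x' = [623533583/253541063, -776920738/253541063], P' = [466311098/253541063 -511953950/253541063; -511953950/253541063 636961646/253541063]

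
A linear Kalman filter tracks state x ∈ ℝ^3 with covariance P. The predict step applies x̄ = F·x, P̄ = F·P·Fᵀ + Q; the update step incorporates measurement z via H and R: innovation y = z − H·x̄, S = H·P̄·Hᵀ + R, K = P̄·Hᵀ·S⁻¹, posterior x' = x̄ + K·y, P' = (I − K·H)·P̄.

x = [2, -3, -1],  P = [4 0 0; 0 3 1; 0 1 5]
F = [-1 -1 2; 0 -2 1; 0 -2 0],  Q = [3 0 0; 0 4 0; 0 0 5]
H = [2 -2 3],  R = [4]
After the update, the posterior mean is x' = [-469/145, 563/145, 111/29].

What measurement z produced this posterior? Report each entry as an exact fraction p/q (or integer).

x̄ = F·x = [-1, 5, 6]
P̄ = F·P·Fᵀ + Q = [26 11 2; 11 17 10; 2 10 17]
S = H·P̄·Hᵀ + R = [145]
K = P̄·Hᵀ·S⁻¹ = [36/145; 18/145; 7/29]
x' − x̄ = [-324/145, -162/145, -63/29] = K·y
y = (KᵀK)⁻¹·Kᵀ·(x' − x̄) = [-9]
z = y + H·x̄ = [-9] + [6] = [-3]

z = [-3]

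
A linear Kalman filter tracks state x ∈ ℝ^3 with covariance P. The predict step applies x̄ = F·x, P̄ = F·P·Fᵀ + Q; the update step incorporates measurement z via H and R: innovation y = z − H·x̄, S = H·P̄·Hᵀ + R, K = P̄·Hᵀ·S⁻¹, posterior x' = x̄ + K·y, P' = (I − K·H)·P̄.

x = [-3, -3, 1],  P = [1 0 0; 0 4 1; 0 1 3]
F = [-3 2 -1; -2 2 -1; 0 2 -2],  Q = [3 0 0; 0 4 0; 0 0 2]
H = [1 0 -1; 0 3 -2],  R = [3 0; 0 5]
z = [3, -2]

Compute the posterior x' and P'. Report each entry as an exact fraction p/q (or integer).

x' = [-1480/477, -2431/477, -3262/477]
P' = [24763/1431 16345/1431 23710/1431; 16345/1431 12823/1431 17722/1431; 23710/1431 17722/1431 25978/1431]

x̄ = F·x = [2, -1, -8]
P̄ = F·P·Fᵀ + Q = [27 21 16; 21 23 16; 16 16 22]
y = z − H·x̄ = [-7, -15]
S = H·P̄·Hᵀ + R = [20 27; 27 108]
K = P̄·Hᵀ·S⁻¹ = [13/53 323/1431; -17/53 605/1431; -28/53 242/1431]
x' = x̄ + K·y = [-1480/477, -2431/477, -3262/477]
P' = (I − K·H)·P̄ = [24763/1431 16345/1431 23710/1431; 16345/1431 12823/1431 17722/1431; 23710/1431 17722/1431 25978/1431]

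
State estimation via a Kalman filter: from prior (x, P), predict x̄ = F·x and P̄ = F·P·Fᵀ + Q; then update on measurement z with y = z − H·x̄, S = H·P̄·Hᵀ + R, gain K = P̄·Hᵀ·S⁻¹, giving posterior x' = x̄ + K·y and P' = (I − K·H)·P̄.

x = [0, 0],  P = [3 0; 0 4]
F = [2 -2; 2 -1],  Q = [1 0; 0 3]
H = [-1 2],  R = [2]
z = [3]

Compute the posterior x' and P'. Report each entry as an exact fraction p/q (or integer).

x' = [11/9, 2]
P' = [662/27 38/3; 38/3 7]

x̄ = F·x = [0, 0]
P̄ = F·P·Fᵀ + Q = [29 20; 20 19]
y = z − H·x̄ = [3]
S = H·P̄·Hᵀ + R = [27]
K = P̄·Hᵀ·S⁻¹ = [11/27; 2/3]
x' = x̄ + K·y = [11/9, 2]
P' = (I − K·H)·P̄ = [662/27 38/3; 38/3 7]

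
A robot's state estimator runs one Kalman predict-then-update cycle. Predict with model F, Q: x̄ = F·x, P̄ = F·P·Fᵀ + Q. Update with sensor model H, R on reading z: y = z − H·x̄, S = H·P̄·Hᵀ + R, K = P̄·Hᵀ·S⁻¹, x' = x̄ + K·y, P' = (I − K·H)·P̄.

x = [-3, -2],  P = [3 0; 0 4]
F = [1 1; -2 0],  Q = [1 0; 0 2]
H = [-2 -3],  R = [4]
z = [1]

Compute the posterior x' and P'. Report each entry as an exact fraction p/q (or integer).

x̄ = F·x = [-5, 6]
P̄ = F·P·Fᵀ + Q = [8 -6; -6 14]
y = z − H·x̄ = [9]
S = H·P̄·Hᵀ + R = [90]
K = P̄·Hᵀ·S⁻¹ = [1/45; -1/3]
x' = x̄ + K·y = [-24/5, 3]
P' = (I − K·H)·P̄ = [358/45 -16/3; -16/3 4]

x' = [-24/5, 3]
P' = [358/45 -16/3; -16/3 4]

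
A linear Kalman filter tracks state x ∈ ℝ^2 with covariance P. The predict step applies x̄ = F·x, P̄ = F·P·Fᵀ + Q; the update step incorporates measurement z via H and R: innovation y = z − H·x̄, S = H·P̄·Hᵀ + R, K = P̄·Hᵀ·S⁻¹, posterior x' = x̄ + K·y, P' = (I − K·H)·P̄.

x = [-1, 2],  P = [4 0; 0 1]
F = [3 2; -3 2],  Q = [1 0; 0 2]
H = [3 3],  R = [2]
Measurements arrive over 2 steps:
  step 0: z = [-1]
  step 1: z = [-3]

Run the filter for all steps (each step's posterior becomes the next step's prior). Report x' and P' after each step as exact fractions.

step 0: x̄ = F·x = [1, 7]
step 0: P̄ = F·P·Fᵀ + Q = [41 -32; -32 42]
step 0: y = z − H·x̄ = [-25]
step 0: S = H·P̄·Hᵀ + R = [173]
step 0: K = P̄·Hᵀ·S⁻¹ = [27/173; 30/173]
step 0: x' = x̄ + K·y = [-502/173, 461/173]
step 0: P' = (I − K·H)·P̄ = [6364/173 -6346/173; -6346/173 6366/173]
step 1: x̄ = F·x = [-584/173, 2428/173]
step 1: P̄ = F·P·Fᵀ + Q = [6761/173 -31812/173; -31812/173 159238/173]
step 1: y = z − H·x̄ = [-6051/173]
step 1: S = H·P̄·Hᵀ + R = [921721/173]
step 1: K = P̄·Hᵀ·S⁻¹ = [-1833/22481; 382278/921721]
step 1: x' = x̄ + K·y = [-11777/22481, -434830/921721]
step 1: P' = (I − K·H)·P̄ = [82304/22481 -83526/22481; -83526/22481 3679418/921721]

step 0: x' = [-502/173, 461/173], P' = [6364/173 -6346/173; -6346/173 6366/173]
step 1: x' = [-11777/22481, -434830/921721], P' = [82304/22481 -83526/22481; -83526/22481 3679418/921721]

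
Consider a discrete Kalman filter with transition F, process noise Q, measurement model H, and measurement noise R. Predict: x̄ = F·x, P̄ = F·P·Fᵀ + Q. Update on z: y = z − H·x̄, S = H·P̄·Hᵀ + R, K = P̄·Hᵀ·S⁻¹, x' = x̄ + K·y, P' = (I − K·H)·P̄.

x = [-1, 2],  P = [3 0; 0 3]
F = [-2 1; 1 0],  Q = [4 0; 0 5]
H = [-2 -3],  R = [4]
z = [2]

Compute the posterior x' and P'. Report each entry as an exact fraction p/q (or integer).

x' = [9/4, -41/20]
P' = [14 -9; -9 31/5]

x̄ = F·x = [4, -1]
P̄ = F·P·Fᵀ + Q = [19 -6; -6 8]
y = z − H·x̄ = [7]
S = H·P̄·Hᵀ + R = [80]
K = P̄·Hᵀ·S⁻¹ = [-1/4; -3/20]
x' = x̄ + K·y = [9/4, -41/20]
P' = (I − K·H)·P̄ = [14 -9; -9 31/5]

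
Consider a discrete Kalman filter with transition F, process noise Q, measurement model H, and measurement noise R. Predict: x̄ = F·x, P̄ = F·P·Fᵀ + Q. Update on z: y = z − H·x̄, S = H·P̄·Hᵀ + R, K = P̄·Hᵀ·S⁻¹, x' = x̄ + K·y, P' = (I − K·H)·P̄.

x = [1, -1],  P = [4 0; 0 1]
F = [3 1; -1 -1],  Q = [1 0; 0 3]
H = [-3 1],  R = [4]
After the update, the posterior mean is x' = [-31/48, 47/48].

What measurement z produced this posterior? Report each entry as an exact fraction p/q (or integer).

z = [3]

x̄ = F·x = [2, 0]
P̄ = F·P·Fᵀ + Q = [38 -13; -13 8]
S = H·P̄·Hᵀ + R = [432]
K = P̄·Hᵀ·S⁻¹ = [-127/432; 47/432]
x' − x̄ = [-127/48, 47/48] = K·y
y = (KᵀK)⁻¹·Kᵀ·(x' − x̄) = [9]
z = y + H·x̄ = [9] + [-6] = [3]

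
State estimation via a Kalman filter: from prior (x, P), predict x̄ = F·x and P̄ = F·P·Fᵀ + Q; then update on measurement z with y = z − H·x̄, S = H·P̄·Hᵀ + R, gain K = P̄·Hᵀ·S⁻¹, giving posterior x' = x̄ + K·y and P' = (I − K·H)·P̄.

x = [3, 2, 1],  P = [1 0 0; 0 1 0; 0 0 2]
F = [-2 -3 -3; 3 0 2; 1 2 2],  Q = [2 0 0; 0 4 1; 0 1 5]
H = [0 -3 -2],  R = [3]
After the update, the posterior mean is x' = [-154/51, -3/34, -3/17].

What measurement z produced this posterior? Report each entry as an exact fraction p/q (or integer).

z = [1]

x̄ = F·x = [-15, 11, 9]
P̄ = F·P·Fᵀ + Q = [33 -18 -20; -18 21 12; -20 12 18]
S = H·P̄·Hᵀ + R = [408]
K = P̄·Hᵀ·S⁻¹ = [47/204; -29/136; -3/17]
x' − x̄ = [611/51, -377/34, -156/17] = K·y
y = (KᵀK)⁻¹·Kᵀ·(x' − x̄) = [52]
z = y + H·x̄ = [52] + [-51] = [1]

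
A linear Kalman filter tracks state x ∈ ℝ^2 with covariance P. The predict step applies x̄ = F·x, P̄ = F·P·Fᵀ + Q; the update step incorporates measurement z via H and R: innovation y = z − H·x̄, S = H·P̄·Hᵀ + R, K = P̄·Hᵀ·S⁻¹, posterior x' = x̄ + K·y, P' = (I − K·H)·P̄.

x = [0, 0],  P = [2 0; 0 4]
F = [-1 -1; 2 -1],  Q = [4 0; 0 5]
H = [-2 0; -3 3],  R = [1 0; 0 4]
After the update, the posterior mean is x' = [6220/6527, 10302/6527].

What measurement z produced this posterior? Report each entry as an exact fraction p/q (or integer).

z = [-2, 2]

x̄ = F·x = [0, 0]
P̄ = F·P·Fᵀ + Q = [10 0; 0 17]
S = H·P̄·Hᵀ + R = [41 60; 60 247]
K = P̄·Hᵀ·S⁻¹ = [-3140/6527 -30/6527; -3060/6527 2091/6527]
x' − x̄ = [6220/6527, 10302/6527] = K·y
y = (KᵀK)⁻¹·Kᵀ·(x' − x̄) = [-2, 2]
z = y + H·x̄ = [-2, 2] + [0, 0] = [-2, 2]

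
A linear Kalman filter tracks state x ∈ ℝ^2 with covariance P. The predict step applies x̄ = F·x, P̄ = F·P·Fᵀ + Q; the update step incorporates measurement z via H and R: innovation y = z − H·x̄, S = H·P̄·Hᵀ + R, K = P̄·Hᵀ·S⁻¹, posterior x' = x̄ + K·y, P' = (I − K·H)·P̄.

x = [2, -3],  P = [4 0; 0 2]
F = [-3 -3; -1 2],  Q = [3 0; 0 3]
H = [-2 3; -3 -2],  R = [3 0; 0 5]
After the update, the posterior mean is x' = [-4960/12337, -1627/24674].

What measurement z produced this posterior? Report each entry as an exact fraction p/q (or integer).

z = [1, 1]

x̄ = F·x = [3, -8]
P̄ = F·P·Fᵀ + Q = [57 0; 0 15]
S = H·P̄·Hᵀ + R = [366 252; 252 578]
K = P̄·Hᵀ·S⁻¹ = [-1900/12337 -5643/24674; 5595/24674 -1860/12337]
x' − x̄ = [-41971/12337, 195765/24674] = K·y
y = (KᵀK)⁻¹·Kᵀ·(x' − x̄) = [31, -6]
z = y + H·x̄ = [31, -6] + [-30, 7] = [1, 1]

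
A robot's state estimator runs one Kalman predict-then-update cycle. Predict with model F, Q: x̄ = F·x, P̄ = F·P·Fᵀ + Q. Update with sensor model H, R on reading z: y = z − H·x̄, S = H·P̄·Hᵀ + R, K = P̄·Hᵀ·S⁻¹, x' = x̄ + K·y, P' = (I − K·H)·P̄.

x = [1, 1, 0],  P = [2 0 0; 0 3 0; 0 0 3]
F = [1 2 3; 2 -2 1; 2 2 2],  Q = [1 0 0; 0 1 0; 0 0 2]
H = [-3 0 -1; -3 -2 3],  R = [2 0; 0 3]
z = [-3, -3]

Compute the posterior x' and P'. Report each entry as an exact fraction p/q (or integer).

x' = [29611/45769, 96675/45769, 50556/45769]
P' = [19334/45769 -78831/45769 -34694/45769; -78831/45769 978387/91538 233598/45769; -34694/45769 233598/45769 125378/45769]

x̄ = F·x = [3, 0, 4]
P̄ = F·P·Fᵀ + Q = [42 1 34; 1 24 2; 34 2 34]
y = z − H·x̄ = [10, -6]
S = H·P̄·Hᵀ + R = [618 82; 82 159]
K = P̄·Hᵀ·S⁻¹ = [-11654/45769 -1474/45769; 2895/91538 -13700/45769; -10648/45769 4340/45769]
x' = x̄ + K·y = [29611/45769, 96675/45769, 50556/45769]
P' = (I − K·H)·P̄ = [19334/45769 -78831/45769 -34694/45769; -78831/45769 978387/91538 233598/45769; -34694/45769 233598/45769 125378/45769]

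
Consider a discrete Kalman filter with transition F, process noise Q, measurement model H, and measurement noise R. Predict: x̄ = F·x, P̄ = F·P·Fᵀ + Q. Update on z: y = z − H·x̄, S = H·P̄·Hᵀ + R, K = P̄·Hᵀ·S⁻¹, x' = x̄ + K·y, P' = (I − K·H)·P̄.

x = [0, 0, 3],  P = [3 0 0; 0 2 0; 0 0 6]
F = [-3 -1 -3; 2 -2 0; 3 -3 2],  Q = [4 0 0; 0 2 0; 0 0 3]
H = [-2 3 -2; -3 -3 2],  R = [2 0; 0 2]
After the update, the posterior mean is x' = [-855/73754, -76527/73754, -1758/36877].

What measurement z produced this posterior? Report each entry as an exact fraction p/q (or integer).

z = [-3, 3]

x̄ = F·x = [-9, 0, 6]
P̄ = F·P·Fᵀ + Q = [87 -14 -57; -14 22 30; -57 30 72]
S = H·P̄·Hᵀ + R = [188 324; 324 1343]
K = P̄·Hᵀ·S⁻¹ = [-14547/73754 -7389/36877; 16999/73754 -1062/36877; 1920/36877 5715/36877]
x' − x̄ = [662931/73754, -76527/73754, -223020/36877] = K·y
y = (KᵀK)⁻¹·Kᵀ·(x' − x̄) = [-9, -36]
z = y + H·x̄ = [-9, -36] + [6, 39] = [-3, 3]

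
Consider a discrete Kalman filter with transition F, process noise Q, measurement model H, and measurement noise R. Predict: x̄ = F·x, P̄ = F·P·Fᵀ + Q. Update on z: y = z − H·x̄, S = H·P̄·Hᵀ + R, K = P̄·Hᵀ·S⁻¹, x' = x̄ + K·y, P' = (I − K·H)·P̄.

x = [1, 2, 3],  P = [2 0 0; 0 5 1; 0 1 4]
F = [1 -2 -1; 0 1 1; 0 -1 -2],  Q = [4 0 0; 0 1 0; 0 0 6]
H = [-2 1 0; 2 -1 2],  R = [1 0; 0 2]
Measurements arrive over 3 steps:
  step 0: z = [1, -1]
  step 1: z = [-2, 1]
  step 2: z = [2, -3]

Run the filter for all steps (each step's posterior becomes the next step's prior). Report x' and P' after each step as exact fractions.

step 0: x̄ = F·x = [-6, 5, -8]
step 0: P̄ = F·P·Fᵀ + Q = [34 -17 23; -17 12 -16; 23 -16 31]
step 0: y = z − H·x̄ = [-16, 32]
step 0: S = H·P̄·Hᵀ + R = [217 -340; -340 590]
step 0: K = P̄·Hᵀ·S⁻¹ = [-51/113 -43/1130; 62/1243 -643/6215; 558/1243 2914/6215]
step 0: x' = x̄ + K·y = [2/565, 5539/6215, -1112/6215]
step 0: P' = (I − K·H)·P̄ = [703/1130 448/565 -149/565; 448/565 10166/6215 -488/6215; -149/565 -488/6215 4309/6215]
step 1: x̄ = F·x = [-8/5, 4427/6215, -663/1243]
step 1: P̄ = F·P·Fᵀ + Q = [89/10 -16/5 4; -16/5 19714/6215 -3464/1243; 4 -3464/1243 12548/1243]
step 1: y = z − H·x̄ = [-7349/1243, 7432/1243]
step 1: S = H·P̄·Hᵀ + R = [65347/1243 -90920/1243; -90920/1243 170414/1243]
step 1: K = P̄·Hᵀ·S⁻¹ = [-471007/1154303 -14257/2308606; 127082/1154303 -59717/1154303; 489088/1154303 521748/1154303]
step 1: x' = x̄ + K·y = [4476161/5771515, -1430903/5771515, -387755/1154303]
step 1: P' = (I − K·H)·P̄ = [2944381/5771515 3533727/5771515 -242632/1154303; 3533727/5771515 7702864/5771515 3824/1154303; -242632/1154303 3824/1154303 766292/1154303]
step 2: x̄ = F·x = [9276742/5771515, -3369678/5771515, 5308453/5771515]
step 2: P̄ = F·P·Fᵀ + Q = [49041249/5771515 -16973981/5771515 22056841/5771515; -16973981/5771515 17344079/5771515 -15423144/5771515; 22056841/5771515 -15423144/5771515 57734274/5771515]
step 2: y = z − H·x̄ = [33466192/5771515, -49854613/5771515]
step 2: S = H·P̄·Hᵀ + R = [287176514/5771515 -400478651/5771515; -400478651/5771515 762032429/5771515]
step 2: K = P̄·Hᵀ·S⁻¹ = [-4146661112/10128132147 -63714905/10128132147; 357592498/3376044049 -175969487/3376044049; 1427523736/3376044049 1525550078/3376044049]
step 2: x' = x̄ + K·y = [-2404937937/3376044049, 1622445495/3376044049, -1795083987/3376044049]
step 2: P' = (I − K·H)·P̄ = [5152466044/10128132147 2052756992/3376044049 -712348487/3376044049; 2052756992/3376044049 4463106482/3376044049 2826762/3376044049; -712348487/3376044049 2826762/3376044049 2239311946/3376044049]

step 0: x' = [2/565, 5539/6215, -1112/6215], P' = [703/1130 448/565 -149/565; 448/565 10166/6215 -488/6215; -149/565 -488/6215 4309/6215]
step 1: x' = [4476161/5771515, -1430903/5771515, -387755/1154303], P' = [2944381/5771515 3533727/5771515 -242632/1154303; 3533727/5771515 7702864/5771515 3824/1154303; -242632/1154303 3824/1154303 766292/1154303]
step 2: x' = [-2404937937/3376044049, 1622445495/3376044049, -1795083987/3376044049], P' = [5152466044/10128132147 2052756992/3376044049 -712348487/3376044049; 2052756992/3376044049 4463106482/3376044049 2826762/3376044049; -712348487/3376044049 2826762/3376044049 2239311946/3376044049]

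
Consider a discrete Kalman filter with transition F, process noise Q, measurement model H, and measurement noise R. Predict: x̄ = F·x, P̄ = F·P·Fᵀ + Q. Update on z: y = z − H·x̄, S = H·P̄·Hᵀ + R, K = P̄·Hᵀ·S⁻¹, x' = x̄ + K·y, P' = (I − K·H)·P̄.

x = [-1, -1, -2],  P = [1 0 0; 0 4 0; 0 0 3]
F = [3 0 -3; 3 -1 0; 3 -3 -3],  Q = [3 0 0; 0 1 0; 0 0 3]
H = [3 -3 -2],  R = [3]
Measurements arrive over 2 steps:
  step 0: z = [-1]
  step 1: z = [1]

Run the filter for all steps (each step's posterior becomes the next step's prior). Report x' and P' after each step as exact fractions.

step 0: x' = [207/73, -108/73, 508/73], P' = [2793/73 828/73 2943/73; 828/73 961/146 1071/146; 2943/73 1071/146 7275/146]
step 1: x' = [-369687/54512, -183515/27256, -3667/6814], P' = [2423733/54512 1261485/27256 -19701/6814; 1261485/27256 737259/13628 -38307/3407; -19701/6814 -38307/3407 41961/3407]

step 0: x̄ = F·x = [3, -2, 6]
step 0: P̄ = F·P·Fᵀ + Q = [39 9 36; 9 14 21; 36 21 75]
step 0: y = z − H·x̄ = [-4]
step 0: S = H·P̄·Hᵀ + R = [438]
step 0: K = P̄·Hᵀ·S⁻¹ = [3/73; -19/146; -35/146]
step 0: x' = x̄ + K·y = [207/73, -108/73, 508/73]
step 0: P' = (I − K·H)·P̄ = [2793/73 828/73 2943/73; 828/73 961/146 1071/146; 2943/73 1071/146 7275/146]
step 1: x̄ = F·x = [-903/73, 729/73, -579/73]
step 1: P̄ = F·P·Fᵀ + Q = [10239/146 -4455/146 2268/73; -4455/146 41445/146 -8238/73; 2268/73 -8238/73 4179/73]
step 1: y = z − H·x̄ = [3811/73]
step 1: S = H·P̄·Hᵀ + R = [163536/73]
step 1: K = P̄·Hᵀ·S⁻¹ = [5835/54512; -8729/27256; 965/6814]
step 1: x' = x̄ + K·y = [-369687/54512, -183515/27256, -3667/6814]
step 1: P' = (I − K·H)·P̄ = [2423733/54512 1261485/27256 -19701/6814; 1261485/27256 737259/13628 -38307/3407; -19701/6814 -38307/3407 41961/3407]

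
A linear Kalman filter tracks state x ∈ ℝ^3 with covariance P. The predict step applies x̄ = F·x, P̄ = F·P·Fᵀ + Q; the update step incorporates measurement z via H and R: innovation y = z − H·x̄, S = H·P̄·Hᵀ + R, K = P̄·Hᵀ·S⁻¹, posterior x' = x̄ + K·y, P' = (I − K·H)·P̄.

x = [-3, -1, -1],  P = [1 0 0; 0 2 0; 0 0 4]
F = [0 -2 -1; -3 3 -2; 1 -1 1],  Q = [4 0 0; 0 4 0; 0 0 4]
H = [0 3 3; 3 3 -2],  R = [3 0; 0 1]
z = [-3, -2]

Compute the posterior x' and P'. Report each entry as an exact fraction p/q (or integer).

x' = [4158/2501, -53363/30012, 24125/30012]
P' = [22676/2501 -13751/2501 13233/2501; -13751/2501 102827/30012 -95177/30012; 13233/2501 -95177/30012 97283/30012]

x̄ = F·x = [3, 8, -3]
P̄ = F·P·Fᵀ + Q = [16 -4 0; -4 47 -17; 0 -17 11]
y = z − H·x̄ = [-18, -41]
S = H·P̄·Hᵀ + R = [219 270; 270 744]
K = P̄·Hᵀ·S⁻¹ = [-518/2501 309/2501; 1275/5002 3799/30012; 351/5002 -3709/30012]
x' = x̄ + K·y = [4158/2501, -53363/30012, 24125/30012]
P' = (I − K·H)·P̄ = [22676/2501 -13751/2501 13233/2501; -13751/2501 102827/30012 -95177/30012; 13233/2501 -95177/30012 97283/30012]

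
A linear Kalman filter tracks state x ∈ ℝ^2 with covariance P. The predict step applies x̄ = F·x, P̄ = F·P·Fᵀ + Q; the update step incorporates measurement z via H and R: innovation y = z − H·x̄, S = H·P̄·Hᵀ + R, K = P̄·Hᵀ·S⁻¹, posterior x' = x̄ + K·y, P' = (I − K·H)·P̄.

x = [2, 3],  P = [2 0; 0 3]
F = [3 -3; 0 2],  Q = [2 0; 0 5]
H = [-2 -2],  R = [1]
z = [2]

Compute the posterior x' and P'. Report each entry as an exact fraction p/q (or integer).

x' = [-803/113, 694/113]
P' = [1947/113 -1918/113; -1918/113 1917/113]

x̄ = F·x = [-3, 6]
P̄ = F·P·Fᵀ + Q = [47 -18; -18 17]
y = z − H·x̄ = [8]
S = H·P̄·Hᵀ + R = [113]
K = P̄·Hᵀ·S⁻¹ = [-58/113; 2/113]
x' = x̄ + K·y = [-803/113, 694/113]
P' = (I − K·H)·P̄ = [1947/113 -1918/113; -1918/113 1917/113]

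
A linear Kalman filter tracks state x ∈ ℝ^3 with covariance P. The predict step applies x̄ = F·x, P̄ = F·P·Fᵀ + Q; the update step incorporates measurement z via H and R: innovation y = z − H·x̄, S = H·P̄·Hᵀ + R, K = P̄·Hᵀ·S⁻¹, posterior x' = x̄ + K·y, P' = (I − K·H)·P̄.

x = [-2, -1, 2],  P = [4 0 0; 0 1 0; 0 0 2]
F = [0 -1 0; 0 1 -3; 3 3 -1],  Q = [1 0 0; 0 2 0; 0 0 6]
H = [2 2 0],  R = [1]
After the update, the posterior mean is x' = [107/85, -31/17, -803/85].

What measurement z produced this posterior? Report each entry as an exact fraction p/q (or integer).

x̄ = F·x = [1, -7, -11]
P̄ = F·P·Fᵀ + Q = [2 -1 -3; -1 21 9; -3 9 53]
S = H·P̄·Hᵀ + R = [85]
K = P̄·Hᵀ·S⁻¹ = [2/85; 8/17; 12/85]
x' − x̄ = [22/85, 88/17, 132/85] = K·y
y = (KᵀK)⁻¹·Kᵀ·(x' − x̄) = [11]
z = y + H·x̄ = [11] + [-12] = [-1]

z = [-1]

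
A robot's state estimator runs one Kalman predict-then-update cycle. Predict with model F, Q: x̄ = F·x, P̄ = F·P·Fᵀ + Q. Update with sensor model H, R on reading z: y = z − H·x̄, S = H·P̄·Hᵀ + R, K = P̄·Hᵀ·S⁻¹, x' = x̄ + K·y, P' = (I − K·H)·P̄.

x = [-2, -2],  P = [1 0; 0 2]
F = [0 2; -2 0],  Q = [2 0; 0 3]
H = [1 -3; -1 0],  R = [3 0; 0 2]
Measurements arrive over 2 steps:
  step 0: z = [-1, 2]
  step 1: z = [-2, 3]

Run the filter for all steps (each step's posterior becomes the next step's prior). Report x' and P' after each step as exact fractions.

step 0: x̄ = F·x = [-4, 4]
step 0: P̄ = F·P·Fᵀ + Q = [10 0; 0 7]
step 0: y = z − H·x̄ = [15, -2]
step 0: S = H·P̄·Hᵀ + R = [76 -10; -10 12]
step 0: K = P̄·Hᵀ·S⁻¹ = [5/203 -165/203; -9/29 -15/58]
step 0: x' = x̄ + K·y = [-407/203, -4/29]
step 0: P' = (I − K·H)·P̄ = [330/203 15/29; 15/29 14/29]
step 1: x̄ = F·x = [-8/29, 814/203]
step 1: P̄ = F·P·Fᵀ + Q = [114/29 -60/29; -60/29 1929/203]
step 1: y = z − H·x̄ = [2092/203, 79/29]
step 1: S = H·P̄·Hᵀ + R = [21288/203 -294/29; -294/29 172/29]
step 1: K = P̄·Hᵀ·S⁻¹ = [343/8783 -5235/8783; -2713/8783 -3147/17566]
step 1: x' = x̄ + K·y = [-13149/8783, 5947/17566]
step 1: P' = (I − K·H)·P̄ = [10470/8783 3147/8783; 3147/8783 3762/8783]

step 0: x' = [-407/203, -4/29], P' = [330/203 15/29; 15/29 14/29]
step 1: x' = [-13149/8783, 5947/17566], P' = [10470/8783 3147/8783; 3147/8783 3762/8783]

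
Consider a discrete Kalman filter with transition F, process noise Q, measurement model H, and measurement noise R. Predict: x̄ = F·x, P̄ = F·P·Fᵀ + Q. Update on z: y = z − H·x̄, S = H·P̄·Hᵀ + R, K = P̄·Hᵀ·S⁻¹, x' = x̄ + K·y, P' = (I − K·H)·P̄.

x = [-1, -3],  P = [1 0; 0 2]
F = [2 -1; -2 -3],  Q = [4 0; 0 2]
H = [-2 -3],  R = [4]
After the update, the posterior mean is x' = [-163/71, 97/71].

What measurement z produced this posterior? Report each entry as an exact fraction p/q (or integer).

x̄ = F·x = [1, 11]
P̄ = F·P·Fᵀ + Q = [10 2; 2 24]
S = H·P̄·Hᵀ + R = [284]
K = P̄·Hᵀ·S⁻¹ = [-13/142; -19/71]
x' − x̄ = [-234/71, -684/71] = K·y
y = (KᵀK)⁻¹·Kᵀ·(x' − x̄) = [36]
z = y + H·x̄ = [36] + [-35] = [1]

z = [1]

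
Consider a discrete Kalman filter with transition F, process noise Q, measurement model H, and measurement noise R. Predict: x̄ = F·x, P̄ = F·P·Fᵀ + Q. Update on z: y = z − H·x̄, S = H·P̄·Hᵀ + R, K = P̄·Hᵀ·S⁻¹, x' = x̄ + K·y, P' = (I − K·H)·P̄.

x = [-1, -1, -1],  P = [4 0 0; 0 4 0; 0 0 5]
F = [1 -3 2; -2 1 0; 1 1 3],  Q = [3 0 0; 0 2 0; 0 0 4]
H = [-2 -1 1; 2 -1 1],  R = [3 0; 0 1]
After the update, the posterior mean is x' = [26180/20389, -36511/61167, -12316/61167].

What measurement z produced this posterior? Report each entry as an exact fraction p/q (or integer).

z = [-2, 3]

x̄ = F·x = [0, 1, -5]
P̄ = F·P·Fᵀ + Q = [63 -20 22; -20 22 -4; 22 -4 57]
S = H·P̄·Hᵀ + R = [174 -165; -165 508]
K = P̄·Hᵀ·S⁻¹ = [-4984/20389 5124/20389; -3778/61167 -3058/20389; 25961/61167 7025/20389]
x' − x̄ = [26180/20389, -97678/61167, 293519/61167] = K·y
y = (KᵀK)⁻¹·Kᵀ·(x' − x̄) = [4, 9]
z = y + H·x̄ = [4, 9] + [-6, -6] = [-2, 3]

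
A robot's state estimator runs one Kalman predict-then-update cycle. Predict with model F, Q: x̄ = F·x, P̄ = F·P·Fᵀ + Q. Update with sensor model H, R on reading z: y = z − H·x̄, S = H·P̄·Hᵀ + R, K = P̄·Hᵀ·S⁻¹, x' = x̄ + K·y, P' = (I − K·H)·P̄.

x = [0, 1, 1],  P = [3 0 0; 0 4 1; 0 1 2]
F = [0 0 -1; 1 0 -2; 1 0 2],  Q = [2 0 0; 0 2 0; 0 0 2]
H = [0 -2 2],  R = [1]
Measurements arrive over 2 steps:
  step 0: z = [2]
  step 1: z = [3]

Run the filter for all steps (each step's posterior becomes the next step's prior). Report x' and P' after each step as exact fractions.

step 0: x' = [-49/145, -74/145, 74/145], P' = [324/145 4/145 -4/145; 4/145 589/145 571/145; -4/145 571/145 589/145]
step 1: x' = [-15394/40161, -43697/40161, 5541/13387], P' = [90335/40161 1246/40161 -370/13387; 1246/40161 132410/40161 42464/13387; -370/13387 42464/13387 44126/13387]

step 0: x̄ = F·x = [-1, -2, 2]
step 0: P̄ = F·P·Fᵀ + Q = [4 4 -4; 4 13 -5; -4 -5 13]
step 0: y = z − H·x̄ = [-6]
step 0: S = H·P̄·Hᵀ + R = [145]
step 0: K = P̄·Hᵀ·S⁻¹ = [-16/145; -36/145; 36/145]
step 0: x' = x̄ + K·y = [-49/145, -74/145, 74/145]
step 0: P' = (I − K·H)·P̄ = [324/145 4/145 -4/145; 4/145 589/145 571/145; -4/145 571/145 589/145]
step 1: x̄ = F·x = [-74/145, -197/145, 99/145]
step 1: P̄ = F·P·Fᵀ + Q = [879/145 1182/145 -1174/145; 1182/145 2986/145 -2032/145; -1174/145 -2032/145 2954/145]
step 1: y = z − H·x̄ = [-157/145]
step 1: S = H·P̄·Hᵀ + R = [40161/145]
step 1: K = P̄·Hᵀ·S⁻¹ = [-4712/40161; -10036/40161; 3324/13387]
step 1: x' = x̄ + K·y = [-15394/40161, -43697/40161, 5541/13387]
step 1: P' = (I − K·H)·P̄ = [90335/40161 1246/40161 -370/13387; 1246/40161 132410/40161 42464/13387; -370/13387 42464/13387 44126/13387]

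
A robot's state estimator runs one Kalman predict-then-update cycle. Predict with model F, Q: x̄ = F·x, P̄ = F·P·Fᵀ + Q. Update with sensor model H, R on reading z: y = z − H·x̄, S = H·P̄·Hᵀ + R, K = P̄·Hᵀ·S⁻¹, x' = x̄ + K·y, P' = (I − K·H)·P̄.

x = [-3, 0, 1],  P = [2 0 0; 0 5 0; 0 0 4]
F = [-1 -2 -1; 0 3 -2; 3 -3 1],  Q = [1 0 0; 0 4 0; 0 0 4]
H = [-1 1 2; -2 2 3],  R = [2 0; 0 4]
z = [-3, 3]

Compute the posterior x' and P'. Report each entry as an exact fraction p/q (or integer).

x' = [-29854/5461, 33545/5461, -38633/5461]
P' = [62444/5461 10546/5461 30256/5461; 10546/5461 106854/5461 -56868/5461; 30256/5461 -56868/5461 52492/5461]

x̄ = F·x = [2, -2, -8]
P̄ = F·P·Fᵀ + Q = [27 -22 20; -22 65 -53; 20 -53 71]
y = z − H·x̄ = [17, 35]
S = H·P̄·Hᵀ + R = [130 187; 187 311]
K = P̄·Hᵀ·S⁻¹ = [4307/5461 -3257/5461; -8714/5461 5503/5461; 8930/5461 -4193/5461]
x' = x̄ + K·y = [-29854/5461, 33545/5461, -38633/5461]
P' = (I − K·H)·P̄ = [62444/5461 10546/5461 30256/5461; 10546/5461 106854/5461 -56868/5461; 30256/5461 -56868/5461 52492/5461]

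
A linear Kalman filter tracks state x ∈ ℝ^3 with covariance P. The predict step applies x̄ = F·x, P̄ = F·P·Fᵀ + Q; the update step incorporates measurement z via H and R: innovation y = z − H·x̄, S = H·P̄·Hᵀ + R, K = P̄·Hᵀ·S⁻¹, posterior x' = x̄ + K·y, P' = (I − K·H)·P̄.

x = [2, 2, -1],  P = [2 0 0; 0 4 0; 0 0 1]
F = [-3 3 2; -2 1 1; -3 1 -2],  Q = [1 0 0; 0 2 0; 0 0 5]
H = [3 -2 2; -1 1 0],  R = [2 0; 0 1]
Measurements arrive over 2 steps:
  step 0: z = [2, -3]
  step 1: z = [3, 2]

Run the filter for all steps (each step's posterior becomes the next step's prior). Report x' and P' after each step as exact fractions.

step 0: x' = [196/619, -4681/1857, -3674/1857], P' = [3266/619 2918/619 -1858/619; 2918/619 18529/3714 -3548/1857; -1858/619 -3548/1857 5495/1857]
step 1: x' = [-1723971/4201133, 6957497/4201133, 15064201/4201133], P' = [34486150/4201133 33467012/4201133 -16711922/4201133; 33467012/4201133 36098780/4201133 -12642539/4201133; -16711922/4201133 -12642539/4201133 13616235/4201133]

step 0: x̄ = F·x = [-2, -3, -2]
step 0: P̄ = F·P·Fᵀ + Q = [59 26 26; 26 15 14; 26 14 31]
step 0: y = z − H·x̄ = [6, -2]
step 0: S = H·P̄·Hᵀ + R = [605 -101; -101 23]
step 0: K = P̄·Hᵀ·S⁻¹ = [123/619 -348/619; 637/3714 1021/3714; 682/1857 2026/1857]
step 0: x' = x̄ + K·y = [196/619, -4681/1857, -3674/1857]
step 0: P' = (I − K·H)·P̄ = [3266/619 2918/619 -1858/619; 2918/619 18529/3714 -3548/1857; -1858/619 -3548/1857 5495/1857]
step 1: x̄ = F·x = [-23155/1857, -3177/619, 301/619]
step 1: P̄ = F·P·Fᵀ + Q = [124279/3714 26709/1238 2093/1238; 26709/1238 25233/1238 7511/1238; 2093/1238 7511/1238 15661/1238]
step 1: y = z − H·x̄ = [18056/619, -9910/1857]
step 1: S = H·P̄·Hᵀ + R = [183409/1238 -15182/619; -15182/619 21719/1857]
step 1: K = P̄·Hᵀ·S⁻¹ = [1550291/4201133 -1019138/4201133; 1459199/4201133 2631768/4201133; 1190891/4201133 4069383/4201133]
step 1: x' = x̄ + K·y = [-1723971/4201133, 6957497/4201133, 15064201/4201133]
step 1: P' = (I − K·H)·P̄ = [34486150/4201133 33467012/4201133 -16711922/4201133; 33467012/4201133 36098780/4201133 -12642539/4201133; -16711922/4201133 -12642539/4201133 13616235/4201133]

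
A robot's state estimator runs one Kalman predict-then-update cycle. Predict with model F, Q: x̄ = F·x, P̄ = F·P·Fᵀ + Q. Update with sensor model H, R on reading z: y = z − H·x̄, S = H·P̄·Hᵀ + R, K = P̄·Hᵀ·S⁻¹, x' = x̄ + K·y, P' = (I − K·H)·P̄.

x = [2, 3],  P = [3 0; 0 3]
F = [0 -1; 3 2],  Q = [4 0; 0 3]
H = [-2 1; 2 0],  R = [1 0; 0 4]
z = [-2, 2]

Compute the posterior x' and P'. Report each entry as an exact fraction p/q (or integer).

x' = [19/18, 1/3]
P' = [53/72 17/12; 17/12 37/10]

x̄ = F·x = [-3, 12]
P̄ = F·P·Fᵀ + Q = [7 -6; -6 42]
y = z − H·x̄ = [-20, 8]
S = H·P̄·Hᵀ + R = [95 -40; -40 32]
K = P̄·Hᵀ·S⁻¹ = [-1/18 53/144; 13/15 17/24]
x' = x̄ + K·y = [19/18, 1/3]
P' = (I − K·H)·P̄ = [53/72 17/12; 17/12 37/10]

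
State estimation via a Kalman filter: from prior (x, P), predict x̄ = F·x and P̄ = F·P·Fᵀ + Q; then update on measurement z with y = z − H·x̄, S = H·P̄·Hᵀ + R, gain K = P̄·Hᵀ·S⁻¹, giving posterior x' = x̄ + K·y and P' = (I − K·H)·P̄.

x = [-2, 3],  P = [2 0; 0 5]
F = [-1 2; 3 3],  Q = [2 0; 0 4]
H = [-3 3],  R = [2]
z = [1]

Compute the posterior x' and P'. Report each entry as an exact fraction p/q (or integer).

x' = [8, 3231/389]
P' = [24 24; 24 9422/389]

x̄ = F·x = [8, 3]
P̄ = F·P·Fᵀ + Q = [24 24; 24 67]
y = z − H·x̄ = [16]
S = H·P̄·Hᵀ + R = [389]
K = P̄·Hᵀ·S⁻¹ = [0; 129/389]
x' = x̄ + K·y = [8, 3231/389]
P' = (I − K·H)·P̄ = [24 24; 24 9422/389]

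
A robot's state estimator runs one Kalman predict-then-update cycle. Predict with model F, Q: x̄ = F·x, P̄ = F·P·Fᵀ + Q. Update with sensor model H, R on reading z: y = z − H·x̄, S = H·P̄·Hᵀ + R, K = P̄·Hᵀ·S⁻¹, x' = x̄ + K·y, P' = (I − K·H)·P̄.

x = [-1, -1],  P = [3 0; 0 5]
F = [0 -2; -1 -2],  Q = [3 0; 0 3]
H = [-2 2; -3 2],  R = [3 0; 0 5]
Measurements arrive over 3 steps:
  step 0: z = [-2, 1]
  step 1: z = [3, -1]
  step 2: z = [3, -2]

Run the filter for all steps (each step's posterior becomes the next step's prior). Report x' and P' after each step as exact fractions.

step 0: x' = [-509/400, -46/25], P' = [2227/400 163/25; 163/25 202/25]
step 1: x' = [1265533/320338, 1740763/320338], P' = [1037820/160169 2475075/320338; 2475075/320338 1546935/160169]
step 2: x' = [62196675/24662411, 173003743/49324822], P' = [656044659/98649644 782774391/98649644; 782774391/98649644 977876739/98649644]

step 0: x̄ = F·x = [2, 3]
step 0: P̄ = F·P·Fᵀ + Q = [23 20; 20 26]
step 0: y = z − H·x̄ = [-4, 1]
step 0: S = H·P̄·Hᵀ + R = [39 42; 42 76]
step 0: K = P̄·Hᵀ·S⁻¹ = [127/200 -293/400; 26/25 -17/25]
step 0: x' = x̄ + K·y = [-509/400, -46/25]
step 0: P' = (I − K·H)·P̄ = [2227/400 163/25; 163/25 202/25]
step 1: x̄ = F·x = [92/25, 1981/400]
step 1: P̄ = F·P·Fᵀ + Q = [883/25 1134/25; 1134/25 26787/400]
step 1: y = z − H·x̄ = [91/200, 27/200]
step 1: S = H·P̄·Hᵀ + R = [4927/100 2619/100; 2619/100 4643/100]
step 1: K = P̄·Hᵀ·S⁻¹ = [133145/160169 -127677/160169; 206265/160169 -247497/320338]
step 1: x' = x̄ + K·y = [1265533/320338, 1740763/320338]
step 1: P' = (I − K·H)·P̄ = [1037820/160169 2475075/320338; 2475075/320338 1546935/160169]
step 2: x̄ = F·x = [-1740763/160169, -4747059/320338]
step 2: P̄ = F·P·Fᵀ + Q = [6668247/160169 8662815/160169; 8662815/160169 12656217/160169]
step 2: y = z − H·x̄ = [1746040/160169, -795568/160169]
step 2: S = H·P̄·Hᵀ + R = [8475843/160169 4006200/160169; 4006200/160169 7486156/160169]
step 2: K = P̄·Hᵀ·S⁻¹ = [21121622/24662411 -80517039/98649644; 32517058/24662411 -78513939/98649644]
step 2: x' = x̄ + K·y = [62196675/24662411, 173003743/49324822]
step 2: P' = (I − K·H)·P̄ = [656044659/98649644 782774391/98649644; 782774391/98649644 977876739/98649644]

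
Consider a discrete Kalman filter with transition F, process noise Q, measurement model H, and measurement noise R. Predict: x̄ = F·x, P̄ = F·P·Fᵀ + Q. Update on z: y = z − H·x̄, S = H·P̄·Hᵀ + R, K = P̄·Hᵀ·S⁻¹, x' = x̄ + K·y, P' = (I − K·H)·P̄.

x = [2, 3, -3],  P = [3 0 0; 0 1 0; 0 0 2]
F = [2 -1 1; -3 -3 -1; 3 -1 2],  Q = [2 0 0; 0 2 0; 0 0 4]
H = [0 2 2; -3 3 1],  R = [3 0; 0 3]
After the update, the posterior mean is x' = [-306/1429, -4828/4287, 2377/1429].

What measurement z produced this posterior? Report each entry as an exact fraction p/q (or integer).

z = [2, -1]

x̄ = F·x = [-2, -12, -3]
P̄ = F·P·Fᵀ + Q = [17 -17 23; -17 40 -28; 23 -28 40]
S = H·P̄·Hᵀ + R = [99 60; 60 556]
K = P̄·Hᵀ·S⁻¹ = [317/1429 -949/5716; 397/4287 1413/5716; 559/1429 -1403/5716]
x' − x̄ = [2552/1429, 46616/4287, 6664/1429] = K·y
y = (KᵀK)⁻¹·Kᵀ·(x' − x̄) = [32, 32]
z = y + H·x̄ = [32, 32] + [-30, -33] = [2, -1]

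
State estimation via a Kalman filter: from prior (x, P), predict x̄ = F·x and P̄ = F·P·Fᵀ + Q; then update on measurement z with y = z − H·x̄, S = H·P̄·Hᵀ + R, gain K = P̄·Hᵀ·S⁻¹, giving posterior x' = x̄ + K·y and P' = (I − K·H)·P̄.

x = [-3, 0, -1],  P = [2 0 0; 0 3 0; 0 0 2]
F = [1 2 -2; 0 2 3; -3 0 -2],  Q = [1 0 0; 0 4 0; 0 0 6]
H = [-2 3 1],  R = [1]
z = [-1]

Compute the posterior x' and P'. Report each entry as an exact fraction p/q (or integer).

x' = [-131/351, -167/39, 3901/351]
P' = [6137/351 440/39 350/351; 440/39 142/13 -388/39; 350/351 -388/39 11168/351]

x̄ = F·x = [-1, -3, 11]
P̄ = F·P·Fᵀ + Q = [23 0 2; 0 34 -12; 2 -12 32]
y = z − H·x̄ = [-5]
S = H·P̄·Hᵀ + R = [351]
K = P̄·Hᵀ·S⁻¹ = [-44/351; 10/39; -8/351]
x' = x̄ + K·y = [-131/351, -167/39, 3901/351]
P' = (I − K·H)·P̄ = [6137/351 440/39 350/351; 440/39 142/13 -388/39; 350/351 -388/39 11168/351]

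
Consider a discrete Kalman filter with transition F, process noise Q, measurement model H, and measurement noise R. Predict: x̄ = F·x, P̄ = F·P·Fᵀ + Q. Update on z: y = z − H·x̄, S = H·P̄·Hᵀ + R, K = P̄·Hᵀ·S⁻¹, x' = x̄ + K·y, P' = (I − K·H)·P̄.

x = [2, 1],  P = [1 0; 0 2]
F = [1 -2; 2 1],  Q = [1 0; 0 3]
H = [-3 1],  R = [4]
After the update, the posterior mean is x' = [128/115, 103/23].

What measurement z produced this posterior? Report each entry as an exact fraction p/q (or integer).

x̄ = F·x = [0, 5]
P̄ = F·P·Fᵀ + Q = [10 -2; -2 9]
S = H·P̄·Hᵀ + R = [115]
K = P̄·Hᵀ·S⁻¹ = [-32/115; 3/23]
x' − x̄ = [128/115, -12/23] = K·y
y = (KᵀK)⁻¹·Kᵀ·(x' − x̄) = [-4]
z = y + H·x̄ = [-4] + [5] = [1]

z = [1]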